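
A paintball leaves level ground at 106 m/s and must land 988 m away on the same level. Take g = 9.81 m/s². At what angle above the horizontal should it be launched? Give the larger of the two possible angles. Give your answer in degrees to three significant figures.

Level-ground range R = v₀² sin(2θ)/g ⇒ sin(2θ) = gR/v₀² = 9.81 × 988 / 106² = 0.8626.
2θ = 59.61° or 180° − 59.61° = 120.4°, so θ = 29.81° or 60.19°.
The larger angle is 60.19°.

60.2°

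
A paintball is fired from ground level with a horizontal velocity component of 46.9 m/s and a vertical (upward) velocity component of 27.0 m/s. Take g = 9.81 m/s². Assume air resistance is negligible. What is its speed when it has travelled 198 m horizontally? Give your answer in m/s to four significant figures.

At x = 198 m, t = x/vₓ = 198/46.90 = 4.222 s.
Vertical velocity there: v_y = v_y0 − g t = 27.00 − 9.81 × 4.222 = −14.42 m/s.
Speed: √(vₓ² + v_y²) = √(46.90² + 14.42²) = 49.07 m/s.

49.07 m/s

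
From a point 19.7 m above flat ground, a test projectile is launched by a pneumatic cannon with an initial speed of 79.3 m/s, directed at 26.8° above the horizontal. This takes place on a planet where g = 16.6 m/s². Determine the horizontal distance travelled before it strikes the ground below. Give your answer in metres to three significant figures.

340 m

Components: vₓ = 79.30 cos 26.8° = 70.78 m/s, v_y0 = 79.30 sin 26.8° = 35.75 m/s.
The projectile lands when y = 19.7 + (35.75) t − ½·16.6·t² = 0. Positive root: t = (35.75 + √(35.75² + 2·16.6·19.7)) / 16.6 = (35.75 + 43.96) / 16.6 = 4.802 s.
Horizontal distance: R = vₓ t = 70.78 × 4.802 = 339.9 m.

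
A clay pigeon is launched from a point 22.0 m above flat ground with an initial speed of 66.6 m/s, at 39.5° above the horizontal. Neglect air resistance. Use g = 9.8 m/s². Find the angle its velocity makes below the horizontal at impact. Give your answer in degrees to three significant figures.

vₓ = 66.60 cos 39.5° = 51.39 m/s; v_y0 = 66.60 sin 39.5° = 42.36 m/s.
With up positive and y = 0 at the ground: y(t) = 22.0 + (42.36) t − 4.900 t². Setting y = 0 and taking the positive root: t = [42.36 + √(42.36² + 2·9.80·22.0)] / 9.80 = (42.36 + 47.18) / 9.80 = 9.137 s.
At impact: v_y = v_y0 − g t = −47.18 m/s; vₓ = 51.39 m/s.
Angle below horizontal: arctan(|v_y|/vₓ) = arctan(47.18/51.39) = 42.55°.

42.6°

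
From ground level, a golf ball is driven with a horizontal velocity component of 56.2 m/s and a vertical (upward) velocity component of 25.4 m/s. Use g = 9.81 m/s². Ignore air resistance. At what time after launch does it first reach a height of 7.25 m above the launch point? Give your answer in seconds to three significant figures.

0.303 s

Set y = v_y0 t − ½ g t² = 7.25: 4.905 t² − 25.40 t + 7.25 = 0.
Quadratic formula: t = (25.40 ± √502.92) / 9.81 = (25.40 ± 22.43) / 9.81 → t = 0.3032 s or 4.875 s.
The first (ascending) time is 0.3032 s.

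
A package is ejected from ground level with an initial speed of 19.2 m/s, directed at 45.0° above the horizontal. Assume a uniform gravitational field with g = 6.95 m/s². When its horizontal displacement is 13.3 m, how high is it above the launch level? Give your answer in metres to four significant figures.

9.965 m

vₓ = 19.20 cos 45.0° = 13.58 m/s; v_y0 = 19.20 sin 45.0° = 13.58 m/s.
At x = 13.3 m, t = x/vₓ = 13.3/13.58 = 0.9796 s.
Height: y = v_y0 t − ½ g t² = 13.58 × 0.9796 − 3.475 × 0.9796² = 13.30 − 3.335 = 9.965 m.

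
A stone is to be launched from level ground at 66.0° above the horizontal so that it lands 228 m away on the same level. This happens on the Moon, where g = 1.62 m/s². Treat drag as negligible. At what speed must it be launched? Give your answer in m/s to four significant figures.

22.29 m/s

From R = (v₀² / g) sin 2θ: v₀ = √(gR / sin 2θ).
v₀ = √(1.62 × 228 / sin 132.0°) = √(369.4 / 0.7431) = √497.02 = 22.29 m/s.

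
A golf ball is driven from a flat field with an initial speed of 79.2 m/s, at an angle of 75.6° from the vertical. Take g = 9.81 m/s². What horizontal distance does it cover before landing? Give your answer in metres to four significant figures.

Resolve: vₓ = 79.20 sin 75.6° = 76.71 m/s and v_y0 = 79.20 cos 75.6° = 19.70 m/s.
Time aloft: T = 2 v_y0 / g = 2 × 19.70 / 9.81 = 4.016 s.
Horizontal distance R = vₓ T = 76.71 × 4.016 = 308.0 m.

308.0 m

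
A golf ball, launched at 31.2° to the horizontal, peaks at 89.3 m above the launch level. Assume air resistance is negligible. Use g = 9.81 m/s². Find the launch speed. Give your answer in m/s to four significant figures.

80.80 m/s

At the peak v_y = 0, so v_y0 = √(2gH) = √(2 × 9.81 × 89.3) = 41.86 m/s.
v_y0 = v₀ sin θ ⇒ v₀ = 41.86 / sin 31.2° = 80.80 m/s.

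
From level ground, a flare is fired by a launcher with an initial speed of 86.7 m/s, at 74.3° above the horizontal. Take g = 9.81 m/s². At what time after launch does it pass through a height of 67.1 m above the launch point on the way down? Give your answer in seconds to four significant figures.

Horizontal component vₓ = 86.70 cos 74.3° = 23.46 m/s; vertical v_y0 = 86.70 sin 74.3° = 83.47 m/s.
Height y(t) = 83.47 t − 4.905 t² = 67.1 gives 4.905 t² − 83.47 t + 67.1 = 0.
t = [83.47 ± √(83.47² − 2·9.81·67.1)] / 9.81 = (83.47 ± 75.17) / 9.81, so t = 0.8460 s or t = 16.17 s.
The descending-branch root is 16.17 s.

16.17 s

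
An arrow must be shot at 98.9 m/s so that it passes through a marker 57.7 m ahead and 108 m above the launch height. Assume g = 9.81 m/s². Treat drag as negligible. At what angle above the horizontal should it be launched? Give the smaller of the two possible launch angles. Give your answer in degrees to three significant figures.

Trajectory: y = x tanθ − g x² (1 + tan²θ)/(2v₀²). With x = 57.7, y = 108, v₀ = 98.9, g = 9.81:
1.670 tan²θ − 57.7 tanθ + (109.7) = 0.
tanθ = [57.7 ± √(57.7² − 4 × 1.670 × (109.7))] / (2 × 1.670) = (57.7 ± 50.96) / 3.339, giving tanθ = 2.019 or 32.54.
θ = 63.65° or 88.24°; the smaller is 63.65°.

63.6°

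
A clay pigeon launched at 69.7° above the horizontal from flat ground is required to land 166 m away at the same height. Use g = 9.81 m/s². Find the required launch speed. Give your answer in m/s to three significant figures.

50.0 m/s

From R = (v₀² / g) sin 2θ: v₀ = √(gR / sin 2θ).
v₀ = √(9.81 × 166 / sin 139.4°) = √(1628 / 0.6508) = √2502.3 = 50.02 m/s.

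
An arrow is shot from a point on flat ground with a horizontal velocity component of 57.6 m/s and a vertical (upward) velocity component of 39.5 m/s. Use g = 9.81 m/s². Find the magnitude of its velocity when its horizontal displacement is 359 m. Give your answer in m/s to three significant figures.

61.5 m/s

x = vₓ t ⇒ t = 359/57.60 = 6.233 s.
Vertical velocity there: v_y = v_y0 − g t = 39.50 − 9.81 × 6.233 = −21.64 m/s.
Speed: √(vₓ² + v_y²) = √(57.60² + 21.64²) = 61.53 m/s.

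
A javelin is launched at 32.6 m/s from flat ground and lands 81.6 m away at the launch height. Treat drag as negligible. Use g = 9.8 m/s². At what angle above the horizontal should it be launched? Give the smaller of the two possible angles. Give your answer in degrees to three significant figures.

24.4°

Level-ground range R = v₀² sin(2θ)/g ⇒ sin(2θ) = gR/v₀² = 9.80 × 81.6 / 32.6² = 0.7525.
2θ = 48.80° or 180° − 48.80° = 131.2°, so θ = 24.40° or 65.60°.
The smaller angle is 24.40°.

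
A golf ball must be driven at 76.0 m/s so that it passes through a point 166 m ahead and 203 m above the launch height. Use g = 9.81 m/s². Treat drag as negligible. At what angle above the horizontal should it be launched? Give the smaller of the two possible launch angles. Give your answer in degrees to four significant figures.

61.51°

Trajectory: y = x tanθ − g x² (1 + tan²θ)/(2v₀²). With x = 166, y = 203, v₀ = 76.0, g = 9.81:
23.40 tan²θ − 166 tanθ + (226.4) = 0.
tanθ = [166 ± √(166² − 4 × 23.40 × (226.4))] / (2 × 23.40) = (166 ± 79.78) / 46.80, giving tanθ = 1.842 or 5.251.
θ = 61.51° or 79.22°; the smaller is 61.51°.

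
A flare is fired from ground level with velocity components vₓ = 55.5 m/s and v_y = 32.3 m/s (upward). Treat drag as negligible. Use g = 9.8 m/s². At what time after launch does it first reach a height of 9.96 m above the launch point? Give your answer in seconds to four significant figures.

Require v_y0 t − ½ g t² = 9.96, i.e. 4.900 t² − 32.30 t + 9.96 = 0.
t = [32.30 ± √(32.30² − 2·9.80·9.96)] / 9.80 = (32.30 ± 29.12) / 9.80, so t = 0.3243 s or t = 6.268 s.
The first (ascending) time is 0.3243 s.

0.3243 s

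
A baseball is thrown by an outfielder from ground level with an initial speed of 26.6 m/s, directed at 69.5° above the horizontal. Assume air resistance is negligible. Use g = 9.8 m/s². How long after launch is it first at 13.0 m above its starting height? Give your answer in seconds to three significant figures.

0.590 s

Resolve: vₓ = 26.60 cos 69.5° = 9.316 m/s and v_y0 = 26.60 sin 69.5° = 24.92 m/s.
Set y = v_y0 t − ½ g t² = 13.0: 4.900 t² − 24.92 t + 13.0 = 0.
t = [24.92 ± √(24.92² − 2·9.80·13.0)] / 9.80 = (24.92 ± 19.13) / 9.80, so t = 0.5903 s or t = 4.495 s.
The first (ascending) time is 0.5903 s.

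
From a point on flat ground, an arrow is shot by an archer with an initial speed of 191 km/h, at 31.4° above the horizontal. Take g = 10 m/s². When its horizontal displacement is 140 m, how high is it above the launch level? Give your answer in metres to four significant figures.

Convert: 191 km/h = 191/3.6 = 53.06 m/s.
Components: vₓ = 53.06 cos 31.4° = 45.29 m/s, v_y0 = 53.06 sin 31.4° = 27.64 m/s.
x = vₓ t ⇒ t = 140/45.29 = 3.091 s.
Height: y = v_y0 t − ½ g t² = 27.64 × 3.091 − 5.000 × 3.091² = 85.46 − 47.79 = 37.67 m.

37.67 m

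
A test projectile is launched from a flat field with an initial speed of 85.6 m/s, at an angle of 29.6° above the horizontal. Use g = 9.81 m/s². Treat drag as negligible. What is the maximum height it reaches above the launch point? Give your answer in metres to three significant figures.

vₓ = 85.60 cos 29.6° = 74.43 m/s; v_y0 = 85.60 sin 29.6° = 42.28 m/s.
Peak height H = v_y0² / (2g) = 1787.7 / 19.62 = 91.12 m.

91.1 m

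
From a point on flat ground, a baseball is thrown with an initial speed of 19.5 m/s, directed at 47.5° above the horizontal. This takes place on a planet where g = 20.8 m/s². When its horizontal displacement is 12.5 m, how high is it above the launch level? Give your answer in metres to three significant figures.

4.28 m

Components: vₓ = 19.50 cos 47.5° = 13.17 m/s, v_y0 = 19.50 sin 47.5° = 14.38 m/s.
At x = 12.5 m, t = x/vₓ = 12.5/13.17 = 0.9488 s.
Height: y = v_y0 t − ½ g t² = 14.38 × 0.9488 − 10.40 × 0.9488² = 13.64 − 9.363 = 4.278 m.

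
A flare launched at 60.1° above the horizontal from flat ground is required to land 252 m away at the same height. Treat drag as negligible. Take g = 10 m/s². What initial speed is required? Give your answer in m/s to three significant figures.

54.0 m/s

Level-ground range: R = v₀² sin(2θ)/g, so v₀ = √(gR / sin 2θ).
v₀ = √(10.0 × 252 / sin 120.2°) = √(2520 / 0.8643) = √2915.7 = 54.00 m/s.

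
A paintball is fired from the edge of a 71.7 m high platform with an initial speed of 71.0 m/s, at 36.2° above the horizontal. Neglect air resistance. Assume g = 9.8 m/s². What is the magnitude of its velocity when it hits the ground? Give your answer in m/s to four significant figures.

80.29 m/s

Horizontal component vₓ = 71.00 cos 36.2° = 57.29 m/s; vertical v_y0 = 71.00 sin 36.2° = 41.93 m/s.
The projectile lands when y = 71.7 + (41.93) t − ½·9.80·t² = 0. Positive root: t = (41.93 + √(41.93² + 2·9.80·71.7)) / 9.80 = (41.93 + 56.25) / 9.80 = 10.02 s.
Vertical velocity at impact: v_y = v_y0 − g t = 41.93 − 9.80 × 10.02 = −56.25 m/s.
Speed: |v| = √(vₓ² + v_y²) = √(57.29² + 56.25²) = 80.29 m/s.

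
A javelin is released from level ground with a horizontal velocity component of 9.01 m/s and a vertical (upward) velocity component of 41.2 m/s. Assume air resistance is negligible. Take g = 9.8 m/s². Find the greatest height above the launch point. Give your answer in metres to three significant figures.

At the apex v_y = 0, so H = v_y0²/(2g) = 41.20²/19.60 = 86.60 m.

86.6 m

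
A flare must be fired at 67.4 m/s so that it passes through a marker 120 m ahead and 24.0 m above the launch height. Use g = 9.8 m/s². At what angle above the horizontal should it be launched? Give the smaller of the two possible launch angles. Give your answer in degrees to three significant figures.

19.0°

Trajectory: y = x tanθ − g x² (1 + tan²θ)/(2v₀²). With x = 120, y = 24.0, v₀ = 67.4, g = 9.80:
15.53 tan²θ − 120 tanθ + (39.53) = 0.
tanθ = [120 ± √(120² − 4 × 15.53 × (39.53))] / (2 × 15.53) = (120 ± 109.3) / 31.06, giving tanθ = 0.3448 or 7.381.
θ = 19.03° or 82.28°; the smaller is 19.03°.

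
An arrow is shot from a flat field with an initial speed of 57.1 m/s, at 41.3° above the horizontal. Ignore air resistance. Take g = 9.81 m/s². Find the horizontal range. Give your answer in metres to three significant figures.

330 m

Resolve: vₓ = 57.10 cos 41.3° = 42.90 m/s and v_y0 = 57.10 sin 41.3° = 37.69 m/s.
Time aloft: T = 2 v_y0 / g = 2 × 37.69 / 9.81 = 7.683 s.
Horizontal distance R = vₓ T = 42.90 × 7.683 = 329.6 m.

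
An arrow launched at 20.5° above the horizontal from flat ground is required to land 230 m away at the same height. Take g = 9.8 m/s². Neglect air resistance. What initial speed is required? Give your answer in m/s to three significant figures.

58.6 m/s

On level ground R = v₀² sin 2θ / g ⇒ v₀ = √(gR / sin 2θ).
v₀ = √(9.80 × 230 / sin 41.00°) = √(2254 / 0.6561) = √3435.7 = 58.61 m/s.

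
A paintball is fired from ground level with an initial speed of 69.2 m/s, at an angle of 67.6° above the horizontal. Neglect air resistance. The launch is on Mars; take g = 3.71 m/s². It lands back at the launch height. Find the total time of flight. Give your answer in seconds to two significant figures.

34 s

vₓ = 69.20 cos 67.6° = 26.37 m/s; v_y0 = 69.20 sin 67.6° = 63.98 m/s.
Time of flight on level ground: T = 2 v_y0 / g = 2 × 63.98 / 3.71 = 34.49 s.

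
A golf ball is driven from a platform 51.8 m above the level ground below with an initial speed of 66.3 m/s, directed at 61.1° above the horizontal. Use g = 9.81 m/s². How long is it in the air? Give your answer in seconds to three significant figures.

12.7 s

Resolve: vₓ = 66.30 cos 61.1° = 32.04 m/s and v_y0 = 66.30 sin 61.1° = 58.04 m/s.
The projectile lands when y = 51.8 + (58.04) t − ½·9.81·t² = 0. Positive root: t = (58.04 + √(58.04² + 2·9.81·51.8)) / 9.81 = (58.04 + 66.22) / 9.81 = 12.67 s.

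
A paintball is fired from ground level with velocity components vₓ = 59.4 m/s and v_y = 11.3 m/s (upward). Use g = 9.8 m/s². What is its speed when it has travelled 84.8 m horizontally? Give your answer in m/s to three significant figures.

59.5 m/s

Time to reach x = 84.8 m: t = x/vₓ = 84.8/59.40 = 1.428 s.
Vertical velocity there: v_y = v_y0 − g t = 11.30 − 9.80 × 1.428 = −2.691 m/s.
Speed: √(vₓ² + v_y²) = √(59.40² + 2.691²) = 59.46 m/s.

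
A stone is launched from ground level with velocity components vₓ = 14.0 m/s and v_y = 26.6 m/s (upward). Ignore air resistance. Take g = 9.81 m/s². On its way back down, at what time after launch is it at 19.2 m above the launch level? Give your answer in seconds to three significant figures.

4.57 s

Require v_y0 t − ½ g t² = 19.2, i.e. 4.905 t² − 26.60 t + 19.2 = 0.
t = [26.60 ± √(26.60² − 2·9.81·19.2)] / 9.81 = (26.60 ± 18.19) / 9.81, so t = 0.8573 s or t = 4.566 s.
The descending-branch root is 4.566 s.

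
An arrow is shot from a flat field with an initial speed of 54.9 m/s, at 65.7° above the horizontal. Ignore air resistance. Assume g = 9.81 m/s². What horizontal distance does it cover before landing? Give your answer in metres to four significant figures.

Resolve: vₓ = 54.90 cos 65.7° = 22.59 m/s and v_y0 = 54.90 sin 65.7° = 50.04 m/s.
Flight time T = 2 v_y0 / g = 10.20 s.
Horizontal distance R = vₓ T = 22.59 × 10.20 = 230.5 m.

230.5 m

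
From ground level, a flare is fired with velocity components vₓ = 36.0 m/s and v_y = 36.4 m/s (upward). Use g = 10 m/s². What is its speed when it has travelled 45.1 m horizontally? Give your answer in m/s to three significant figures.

43.2 m/s

At x = 45.1 m, t = x/vₓ = 45.1/36.00 = 1.253 s.
Vertical velocity there: v_y = v_y0 − g t = 36.40 − 10.0 × 1.253 = 23.87 m/s.
Speed: √(vₓ² + v_y²) = √(36.00² + 23.87²) = 43.20 m/s.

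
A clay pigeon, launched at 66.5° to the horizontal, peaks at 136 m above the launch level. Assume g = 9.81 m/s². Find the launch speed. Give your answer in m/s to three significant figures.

56.3 m/s

At the peak v_y = 0, so v_y0 = √(2gH) = √(2 × 9.81 × 136) = 51.66 m/s.
v_y0 = v₀ sin θ ⇒ v₀ = 51.66 / sin 66.5° = 56.33 m/s.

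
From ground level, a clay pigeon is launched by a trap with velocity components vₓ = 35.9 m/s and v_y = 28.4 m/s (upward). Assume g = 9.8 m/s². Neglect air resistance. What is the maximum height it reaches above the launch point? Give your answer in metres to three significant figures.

At the apex v_y = 0, so H = v_y0²/(2g) = 28.40²/19.60 = 41.15 m.

41.2 m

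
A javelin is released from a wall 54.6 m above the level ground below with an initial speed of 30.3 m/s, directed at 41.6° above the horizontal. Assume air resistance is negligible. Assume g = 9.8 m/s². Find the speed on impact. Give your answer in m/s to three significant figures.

44.6 m/s

Resolve: vₓ = 30.30 cos 41.6° = 22.66 m/s and v_y0 = 30.30 sin 41.6° = 20.12 m/s.
With up positive and y = 0 at the ground: y(t) = 54.6 + (20.12) t − 4.900 t². Setting y = 0 and taking the positive root: t = [20.12 + √(20.12² + 2·9.80·54.6)] / 9.80 = (20.12 + 38.40) / 9.80 = 5.972 s.
Vertical velocity at impact: v_y = v_y0 − g t = 20.12 − 9.80 × 5.972 = −38.40 m/s.
Speed: |v| = √(vₓ² + v_y²) = √(22.66² + 38.40²) = 44.59 m/s.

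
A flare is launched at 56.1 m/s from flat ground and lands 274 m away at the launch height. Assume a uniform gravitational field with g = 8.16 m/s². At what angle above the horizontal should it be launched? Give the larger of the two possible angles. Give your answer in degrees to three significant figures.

67.4°

Level-ground range R = v₀² sin(2θ)/g ⇒ sin(2θ) = gR/v₀² = 8.16 × 274 / 56.1² = 0.7104.
2θ = 45.27° or 180° − 45.27° = 134.7°, so θ = 22.63° or 67.37°.
The larger angle is 67.37°.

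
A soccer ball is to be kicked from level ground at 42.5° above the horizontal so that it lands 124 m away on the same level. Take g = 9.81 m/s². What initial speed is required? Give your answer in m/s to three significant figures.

34.9 m/s

From R = (v₀² / g) sin 2θ: v₀ = √(gR / sin 2θ).
v₀ = √(9.81 × 124 / sin 85.00°) = √(1216 / 0.9962) = √1221.1 = 34.94 m/s.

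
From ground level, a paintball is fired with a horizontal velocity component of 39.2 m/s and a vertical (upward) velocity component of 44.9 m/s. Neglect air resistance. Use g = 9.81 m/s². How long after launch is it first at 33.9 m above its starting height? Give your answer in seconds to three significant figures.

Height y(t) = 44.90 t − 4.905 t² = 33.9 gives 4.905 t² − 44.90 t + 33.9 = 0.
t = [44.90 ± √(44.90² − 2·9.81·33.9)] / 9.81 = (44.90 ± 36.75) / 9.81, so t = 0.8303 s or t = 8.324 s.
The first (ascending) time is 0.8303 s.

0.830 s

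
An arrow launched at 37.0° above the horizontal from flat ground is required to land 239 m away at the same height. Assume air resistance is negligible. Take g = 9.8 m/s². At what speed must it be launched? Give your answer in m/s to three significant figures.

Level-ground range: R = v₀² sin(2θ)/g, so v₀ = √(gR / sin 2θ).
v₀ = √(9.80 × 239 / sin 74.00°) = √(2342 / 0.9613) = √2436.6 = 49.36 m/s.

49.4 m/s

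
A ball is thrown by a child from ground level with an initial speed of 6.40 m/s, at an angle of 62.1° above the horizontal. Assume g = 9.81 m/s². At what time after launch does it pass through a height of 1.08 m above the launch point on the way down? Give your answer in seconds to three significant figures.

0.912 s

Components: vₓ = 6.400 cos 62.1° = 2.995 m/s, v_y0 = 6.400 sin 62.1° = 5.656 m/s.
Height y(t) = 5.656 t − 4.905 t² = 1.08 gives 4.905 t² − 5.656 t + 1.08 = 0.
Quadratic formula: t = (5.656 ± √10.802) / 9.81 = (5.656 ± 3.287) / 9.81 → t = 0.2415 s or 0.9116 s.
The descending-branch root is 0.9116 s.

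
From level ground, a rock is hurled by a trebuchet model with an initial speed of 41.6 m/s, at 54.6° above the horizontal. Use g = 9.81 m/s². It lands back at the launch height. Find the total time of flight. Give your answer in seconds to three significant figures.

6.91 s

Horizontal component vₓ = 41.60 cos 54.6° = 24.10 m/s; vertical v_y0 = 41.60 sin 54.6° = 33.91 m/s.
It returns to y = 0 when t = 2 v_y0 / g = 2(33.91)/9.81 = 6.913 s.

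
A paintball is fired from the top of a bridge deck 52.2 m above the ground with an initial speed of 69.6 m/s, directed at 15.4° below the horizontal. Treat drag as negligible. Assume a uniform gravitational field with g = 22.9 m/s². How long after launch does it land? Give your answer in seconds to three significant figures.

1.48 s

vₓ = 69.60 cos 15.4° = 67.10 m/s; v_y0 = −18.48 m/s (downward).
The projectile lands when y = 52.2 + (−18.48) t − ½·22.9·t² = 0. Positive root: t = (−18.48 + √(18.48² + 2·22.9·52.2)) / 22.9 = (−18.48 + 52.27) / 22.9 = 1.476 s.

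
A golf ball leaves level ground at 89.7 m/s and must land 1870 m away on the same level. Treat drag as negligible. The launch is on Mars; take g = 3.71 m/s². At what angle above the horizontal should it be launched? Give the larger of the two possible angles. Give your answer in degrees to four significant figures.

R = v₀² sin 2θ / g gives sin 2θ = gR/v₀² = 3.71·1870/89.7² = 0.8622.
2θ = 59.57° or 180° − 59.57° = 120.4°, so θ = 29.78° or 60.22°.
The larger angle is 60.22°.

60.22°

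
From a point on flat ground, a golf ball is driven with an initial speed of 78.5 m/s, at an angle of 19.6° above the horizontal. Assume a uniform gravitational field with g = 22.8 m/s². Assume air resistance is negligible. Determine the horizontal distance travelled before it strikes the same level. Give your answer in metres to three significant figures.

Horizontal component vₓ = 78.50 cos 19.6° = 73.95 m/s; vertical v_y0 = 78.50 sin 19.6° = 26.33 m/s.
Flight time T = 2 v_y0 / g = 2.310 s.
Range: R = vₓ T = 73.95 × 2.310 = 170.8 m.

171 m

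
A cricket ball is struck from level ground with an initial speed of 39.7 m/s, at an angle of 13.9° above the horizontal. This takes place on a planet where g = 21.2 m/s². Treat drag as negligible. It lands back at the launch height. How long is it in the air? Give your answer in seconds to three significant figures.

0.900 s

vₓ = 39.70 cos 13.9° = 38.54 m/s; v_y0 = 39.70 sin 13.9° = 9.537 m/s.
Landing at launch height ⇒ T = 2 v_y0 / g = 2 × 9.537 / 21.2 = 0.8997 s.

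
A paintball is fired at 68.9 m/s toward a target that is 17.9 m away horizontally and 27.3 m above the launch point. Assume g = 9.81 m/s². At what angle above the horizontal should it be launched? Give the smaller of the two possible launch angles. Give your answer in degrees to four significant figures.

Trajectory: y = x tanθ − g x² (1 + tan²θ)/(2v₀²). With x = 17.9, y = 27.3, v₀ = 68.9, g = 9.81:
0.3311 tan²θ − 17.9 tanθ + (27.63) = 0.
tanθ = [17.9 ± √(17.9² − 4 × 0.3311 × (27.63))] / (2 × 0.3311) = (17.9 ± 16.85) / 0.6621, giving tanθ = 1.590 or 52.48.
θ = 57.84° or 88.91°; the smaller is 57.84°.

57.84°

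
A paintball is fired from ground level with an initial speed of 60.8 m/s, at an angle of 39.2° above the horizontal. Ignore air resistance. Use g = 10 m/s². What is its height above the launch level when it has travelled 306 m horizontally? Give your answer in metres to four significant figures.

Resolve: vₓ = 60.80 cos 39.2° = 47.12 m/s and v_y0 = 60.80 sin 39.2° = 38.43 m/s.
At x = 306 m, t = x/vₓ = 306/47.12 = 6.495 s.
Height: y = v_y0 t − ½ g t² = 38.43 × 6.495 − 5.000 × 6.495² = 249.6 − 210.9 = 38.67 m.

38.67 m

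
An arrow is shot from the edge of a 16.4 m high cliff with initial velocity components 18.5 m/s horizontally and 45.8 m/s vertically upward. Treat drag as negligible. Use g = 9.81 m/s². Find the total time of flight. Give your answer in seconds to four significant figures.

9.683 s

Vertical motion (up positive, ground at y = 0): 4.905 t² − (45.80) t − 16.4 = 0, so t = (45.80 + √(45.80² + 2·9.81·16.4)) / 9.81 = (45.80 + 49.19) / 9.81 = 9.683 s.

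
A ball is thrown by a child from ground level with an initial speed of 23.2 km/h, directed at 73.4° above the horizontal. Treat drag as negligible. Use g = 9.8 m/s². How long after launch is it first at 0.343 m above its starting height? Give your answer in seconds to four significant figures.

0.05823 s

Convert: 23.2 km/h = 23.2/3.6 = 6.444 m/s.
vₓ = 6.444 cos 73.4° = 1.841 m/s; v_y0 = 6.444 sin 73.4° = 6.176 m/s.
Height y(t) = 6.176 t − 4.900 t² = 0.343 gives 4.900 t² − 6.176 t + 0.343 = 0.
Quadratic formula: t = (6.176 ± √31.418) / 9.80 = (6.176 ± 5.605) / 9.80 → t = 0.05823 s or 1.202 s.
The first (ascending) time is 0.05823 s.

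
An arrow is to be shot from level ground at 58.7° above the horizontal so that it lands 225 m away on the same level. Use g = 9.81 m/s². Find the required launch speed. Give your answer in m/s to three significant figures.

Level-ground range: R = v₀² sin(2θ)/g, so v₀ = √(gR / sin 2θ).
v₀ = √(9.81 × 225 / sin 117.4°) = √(2207 / 0.8878) = √2486.2 = 49.86 m/s.

49.9 m/s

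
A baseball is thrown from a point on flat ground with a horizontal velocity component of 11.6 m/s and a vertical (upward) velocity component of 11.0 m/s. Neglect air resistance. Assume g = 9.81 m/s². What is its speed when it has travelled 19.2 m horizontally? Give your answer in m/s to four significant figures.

x = vₓ t ⇒ t = 19.2/11.60 = 1.655 s.
Vertical velocity there: v_y = v_y0 − g t = 11.00 − 9.81 × 1.655 = −5.237 m/s.
Speed: √(vₓ² + v_y²) = √(11.60² + 5.237²) = 12.73 m/s.

12.73 m/s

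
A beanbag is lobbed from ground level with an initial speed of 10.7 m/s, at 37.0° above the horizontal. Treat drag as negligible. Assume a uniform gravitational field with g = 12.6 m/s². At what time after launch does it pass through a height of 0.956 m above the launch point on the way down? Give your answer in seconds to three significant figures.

vₓ = 10.70 cos 37.0° = 8.545 m/s; v_y0 = 10.70 sin 37.0° = 6.439 m/s.
Set y = v_y0 t − ½ g t² = 0.956: 6.300 t² − 6.439 t + 0.956 = 0.
t = [6.439 ± √(6.439² − 2·12.6·0.956)] / 12.6 = (6.439 ± 4.168) / 12.6, so t = 0.1802 s or t = 0.8419 s.
The descending-branch root is 0.8419 s.

0.842 s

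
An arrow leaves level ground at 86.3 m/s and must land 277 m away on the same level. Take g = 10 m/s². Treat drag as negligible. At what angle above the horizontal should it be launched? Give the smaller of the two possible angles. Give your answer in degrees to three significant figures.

R = v₀² sin 2θ / g gives sin 2θ = gR/v₀² = 10.0·277/86.3² = 0.3719.
2θ = 21.83° or 180° − 21.83° = 158.2°, so θ = 10.92° or 79.08°.
The smaller angle is 10.92°.

10.9°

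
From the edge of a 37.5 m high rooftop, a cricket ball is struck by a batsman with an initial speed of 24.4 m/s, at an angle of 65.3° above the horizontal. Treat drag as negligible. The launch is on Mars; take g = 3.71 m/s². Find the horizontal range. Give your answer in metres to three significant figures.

vₓ = 24.40 cos 65.3° = 10.20 m/s; v_y0 = 24.40 sin 65.3° = 22.17 m/s.
The projectile lands when y = 37.5 + (22.17) t − ½·3.71·t² = 0. Positive root: t = (22.17 + √(22.17² + 2·3.71·37.5)) / 3.71 = (22.17 + 27.74) / 3.71 = 13.45 s.
Horizontal distance: R = vₓ t = 10.20 × 13.45 = 137.2 m.

137 m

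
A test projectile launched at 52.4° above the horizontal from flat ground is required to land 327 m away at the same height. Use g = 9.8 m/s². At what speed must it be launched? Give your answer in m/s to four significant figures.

Level-ground range: R = v₀² sin(2θ)/g, so v₀ = √(gR / sin 2θ).
v₀ = √(9.80 × 327 / sin 104.8°) = √(3205 / 0.9668) = √3314.6 = 57.57 m/s.

57.57 m/s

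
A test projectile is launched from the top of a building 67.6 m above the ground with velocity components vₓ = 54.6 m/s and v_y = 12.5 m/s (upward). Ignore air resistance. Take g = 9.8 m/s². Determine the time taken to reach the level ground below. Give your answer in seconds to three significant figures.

The projectile lands when y = 67.6 + (12.50) t − ½·9.80·t² = 0. Positive root: t = (12.50 + √(12.50² + 2·9.80·67.6)) / 9.80 = (12.50 + 38.49) / 9.80 = 5.203 s.

5.20 s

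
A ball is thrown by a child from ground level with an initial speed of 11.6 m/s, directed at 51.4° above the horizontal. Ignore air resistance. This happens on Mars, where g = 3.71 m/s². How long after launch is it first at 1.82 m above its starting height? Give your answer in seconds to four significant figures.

vₓ = 11.60 cos 51.4° = 7.237 m/s; v_y0 = 11.60 sin 51.4° = 9.066 m/s.
Height y(t) = 9.066 t − 1.855 t² = 1.82 gives 1.855 t² − 9.066 t + 1.82 = 0.
Quadratic formula: t = (9.066 ± √68.681) / 3.71 = (9.066 ± 8.287) / 3.71 → t = 0.2098 s or 4.677 s.
The first (ascending) time is 0.2098 s.

0.2098 s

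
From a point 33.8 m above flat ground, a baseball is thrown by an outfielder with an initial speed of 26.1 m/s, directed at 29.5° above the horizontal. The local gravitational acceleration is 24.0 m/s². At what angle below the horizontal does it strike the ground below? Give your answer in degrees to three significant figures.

61.8°

Components: vₓ = 26.10 cos 29.5° = 22.72 m/s, v_y0 = 26.10 sin 29.5° = 12.85 m/s.
The projectile lands when y = 33.8 + (12.85) t − ½·24.0·t² = 0. Positive root: t = (12.85 + √(12.85² + 2·24.0·33.8)) / 24.0 = (12.85 + 42.28) / 24.0 = 2.297 s.
At impact: v_y = v_y0 − g t = −42.28 m/s; vₓ = 22.72 m/s.
Angle below horizontal: arctan(|v_y|/vₓ) = arctan(42.28/22.72) = 61.75°.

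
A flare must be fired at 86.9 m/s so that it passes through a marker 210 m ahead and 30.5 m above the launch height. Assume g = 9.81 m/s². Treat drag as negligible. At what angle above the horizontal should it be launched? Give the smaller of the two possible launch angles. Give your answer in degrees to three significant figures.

Trajectory: y = x tanθ − g x² (1 + tan²θ)/(2v₀²). With x = 210, y = 30.5, v₀ = 86.9, g = 9.81:
28.64 tan²θ − 210 tanθ + (59.14) = 0.
tanθ = [210 ± √(210² − 4 × 28.64 × (59.14))] / (2 × 28.64) = (210 ± 193.2) / 57.29, giving tanθ = 0.2934 or 7.038.
θ = 16.35° or 81.91°; the smaller is 16.35°.

16.4°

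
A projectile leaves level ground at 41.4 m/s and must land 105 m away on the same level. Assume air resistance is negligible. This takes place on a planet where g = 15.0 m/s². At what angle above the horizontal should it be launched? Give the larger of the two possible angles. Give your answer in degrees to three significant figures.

From R = (v₀²/g) sin 2θ: sin 2θ = 15.0 × 105 / 1714.0 = 0.9189.
2θ = 66.77° or 180° − 66.77° = 113.2°, so θ = 33.38° or 56.62°.
The larger angle is 56.62°.

56.6°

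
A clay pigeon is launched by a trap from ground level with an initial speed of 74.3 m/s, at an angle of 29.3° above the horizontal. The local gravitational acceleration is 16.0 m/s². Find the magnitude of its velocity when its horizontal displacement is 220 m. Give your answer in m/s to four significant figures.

Components: vₓ = 74.30 cos 29.3° = 64.79 m/s, v_y0 = 74.30 sin 29.3° = 36.36 m/s.
x = vₓ t ⇒ t = 220/64.79 = 3.395 s.
Vertical velocity there: v_y = v_y0 − g t = 36.36 − 16.0 × 3.395 = −17.96 m/s.
Speed: √(vₓ² + v_y²) = √(64.79² + 17.96²) = 67.24 m/s.

67.24 m/s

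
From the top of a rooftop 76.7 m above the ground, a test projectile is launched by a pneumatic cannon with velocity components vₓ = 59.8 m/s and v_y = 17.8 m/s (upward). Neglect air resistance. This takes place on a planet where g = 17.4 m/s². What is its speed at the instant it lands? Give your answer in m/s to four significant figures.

With up positive and y = 0 at the ground: y(t) = 76.7 + (17.80) t − 8.700 t². Setting y = 0 and taking the positive root: t = [17.80 + √(17.80² + 2·17.4·76.7)] / 17.4 = (17.80 + 54.64) / 17.4 = 4.163 s.
Vertical velocity at impact: v_y = v_y0 − g t = 17.80 − 17.4 × 4.163 = −54.64 m/s.
Speed: |v| = √(vₓ² + v_y²) = √(59.80² + 54.64²) = 81.01 m/s.

81.01 m/s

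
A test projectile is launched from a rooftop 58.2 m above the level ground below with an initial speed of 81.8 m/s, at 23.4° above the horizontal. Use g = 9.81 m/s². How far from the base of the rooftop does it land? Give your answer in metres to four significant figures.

607.3 m

vₓ = 81.80 cos 23.4° = 75.07 m/s; v_y0 = 81.80 sin 23.4° = 32.49 m/s.
The projectile lands when y = 58.2 + (32.49) t − ½·9.81·t² = 0. Positive root: t = (32.49 + √(32.49² + 2·9.81·58.2)) / 9.81 = (32.49 + 46.88) / 9.81 = 8.090 s.
Horizontal distance: R = vₓ t = 75.07 × 8.090 = 607.3 m.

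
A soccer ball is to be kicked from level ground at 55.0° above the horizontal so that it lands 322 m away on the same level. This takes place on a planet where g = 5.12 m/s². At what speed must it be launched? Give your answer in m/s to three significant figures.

From R = (v₀² / g) sin 2θ: v₀ = √(gR / sin 2θ).
v₀ = √(5.12 × 322 / sin 110.0°) = √(1649 / 0.9397) = √1754.4 = 41.89 m/s.

41.9 m/s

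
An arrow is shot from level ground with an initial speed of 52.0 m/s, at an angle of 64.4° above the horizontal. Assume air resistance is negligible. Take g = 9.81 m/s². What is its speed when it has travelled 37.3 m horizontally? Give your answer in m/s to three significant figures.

Horizontal component vₓ = 52.00 cos 64.4° = 22.47 m/s; vertical v_y0 = 52.00 sin 64.4° = 46.90 m/s.
Time to reach x = 37.3 m: t = x/vₓ = 37.3/22.47 = 1.660 s.
Vertical velocity there: v_y = v_y0 − g t = 46.90 − 9.81 × 1.660 = 30.61 m/s.
Speed: √(vₓ² + v_y²) = √(22.47² + 30.61²) = 37.97 m/s.

38.0 m/s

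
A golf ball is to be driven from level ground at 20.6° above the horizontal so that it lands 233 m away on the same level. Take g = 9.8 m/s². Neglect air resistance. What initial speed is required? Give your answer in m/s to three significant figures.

On level ground R = v₀² sin 2θ / g ⇒ v₀ = √(gR / sin 2θ).
v₀ = √(9.80 × 233 / sin 41.20°) = √(2283 / 0.6587) = √3466.6 = 58.88 m/s.

58.9 m/s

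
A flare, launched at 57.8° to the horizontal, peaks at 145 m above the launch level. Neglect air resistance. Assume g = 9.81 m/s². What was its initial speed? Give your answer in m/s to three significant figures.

At the peak v_y = 0, so v_y0 = √(2gH) = √(2 × 9.81 × 145) = 53.34 m/s.
v_y0 = v₀ sin θ ⇒ v₀ = 53.34 / sin 57.8° = 63.03 m/s.

63.0 m/s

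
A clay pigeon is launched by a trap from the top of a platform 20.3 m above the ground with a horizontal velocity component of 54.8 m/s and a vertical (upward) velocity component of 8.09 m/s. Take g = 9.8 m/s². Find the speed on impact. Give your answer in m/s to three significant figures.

58.9 m/s

The projectile lands when y = 20.3 + (8.090) t − ½·9.80·t² = 0. Positive root: t = (8.090 + √(8.090² + 2·9.80·20.3)) / 9.80 = (8.090 + 21.53) / 9.80 = 3.022 s.
Vertical velocity at impact: v_y = v_y0 − g t = 8.090 − 9.80 × 3.022 = −21.53 m/s.
Speed: |v| = √(vₓ² + v_y²) = √(54.80² + 21.53²) = 58.88 m/s.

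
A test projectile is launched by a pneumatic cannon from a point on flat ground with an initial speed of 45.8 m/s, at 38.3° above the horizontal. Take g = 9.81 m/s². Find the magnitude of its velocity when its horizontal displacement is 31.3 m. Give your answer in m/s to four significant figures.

Components: vₓ = 45.80 cos 38.3° = 35.94 m/s, v_y0 = 45.80 sin 38.3° = 28.39 m/s.
Time to reach x = 31.3 m: t = x/vₓ = 31.3/35.94 = 0.8708 s.
Vertical velocity there: v_y = v_y0 − g t = 28.39 − 9.81 × 0.8708 = 19.84 m/s.
Speed: √(vₓ² + v_y²) = √(35.94² + 19.84²) = 41.06 m/s.

41.06 m/s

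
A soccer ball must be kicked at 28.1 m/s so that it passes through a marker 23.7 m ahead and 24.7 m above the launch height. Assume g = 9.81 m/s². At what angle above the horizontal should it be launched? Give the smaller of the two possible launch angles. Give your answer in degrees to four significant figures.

56.96°

Trajectory: y = x tanθ − g x² (1 + tan²θ)/(2v₀²). With x = 23.7, y = 24.7, v₀ = 28.1, g = 9.81:
3.489 tan²θ − 23.7 tanθ + (28.19) = 0.
tanθ = [23.7 ± √(23.7² − 4 × 3.489 × (28.19))] / (2 × 3.489) = (23.7 ± 12.97) / 6.978, giving tanθ = 1.537 or 5.255.
θ = 56.96° or 79.23°; the smaller is 56.96°.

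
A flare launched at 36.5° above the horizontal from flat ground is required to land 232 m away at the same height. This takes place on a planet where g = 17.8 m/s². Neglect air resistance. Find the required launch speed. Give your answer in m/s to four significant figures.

65.71 m/s

On level ground R = v₀² sin 2θ / g ⇒ v₀ = √(gR / sin 2θ).
v₀ = √(17.8 × 232 / sin 73.00°) = √(4130 / 0.9563) = √4318.3 = 65.71 m/s.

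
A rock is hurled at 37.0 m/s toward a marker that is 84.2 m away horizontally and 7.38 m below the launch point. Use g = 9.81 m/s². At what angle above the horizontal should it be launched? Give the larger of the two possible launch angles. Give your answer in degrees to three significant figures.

Trajectory: y = x tanθ − g x² (1 + tan²θ)/(2v₀²). With x = 84.2, y = −7.38, v₀ = 37.0, g = 9.81:
25.40 tan²θ − 84.2 tanθ + (18.02) = 0.
tanθ = [84.2 ± √(84.2² − 4 × 25.40 × (18.02))] / (2 × 25.40) = (84.2 ± 72.52) / 50.80, giving tanθ = 0.2300 or 3.085.
θ = 12.95° or 72.04°; the larger is 72.04°.

72.0°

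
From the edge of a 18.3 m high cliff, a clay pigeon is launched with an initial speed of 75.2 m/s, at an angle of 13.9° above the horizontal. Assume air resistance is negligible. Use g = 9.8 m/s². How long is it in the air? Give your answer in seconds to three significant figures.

4.51 s

Horizontal component vₓ = 75.20 cos 13.9° = 73.00 m/s; vertical v_y0 = 75.20 sin 13.9° = 18.07 m/s.
With up positive and y = 0 at the ground: y(t) = 18.3 + (18.07) t − 4.900 t². Setting y = 0 and taking the positive root: t = [18.07 + √(18.07² + 2·9.80·18.3)] / 9.80 = (18.07 + 26.17) / 9.80 = 4.514 s.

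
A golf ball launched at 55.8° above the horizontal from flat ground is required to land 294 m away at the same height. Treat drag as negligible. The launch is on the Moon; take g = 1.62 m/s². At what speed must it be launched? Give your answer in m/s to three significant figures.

From R = (v₀² / g) sin 2θ: v₀ = √(gR / sin 2θ).
v₀ = √(1.62 × 294 / sin 111.6°) = √(476.3 / 0.9298) = √512.25 = 22.63 m/s.

22.6 m/s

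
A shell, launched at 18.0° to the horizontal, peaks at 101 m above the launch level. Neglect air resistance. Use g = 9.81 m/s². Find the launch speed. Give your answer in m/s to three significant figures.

At the peak v_y = 0, so v_y0 = √(2gH) = √(2 × 9.81 × 101) = 44.52 m/s.
v_y0 = v₀ sin θ ⇒ v₀ = 44.52 / sin 18.0° = 144.1 m/s.

144 m/s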